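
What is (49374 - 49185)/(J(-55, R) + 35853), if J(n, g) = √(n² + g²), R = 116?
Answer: 6776217/1285421128 - 189*√16481/1285421128 ≈ 0.0052527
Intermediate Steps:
J(n, g) = √(g² + n²)
(49374 - 49185)/(J(-55, R) + 35853) = (49374 - 49185)/(√(116² + (-55)²) + 35853) = 189/(√(13456 + 3025) + 35853) = 189/(√16481 + 35853) = 189/(35853 + √16481)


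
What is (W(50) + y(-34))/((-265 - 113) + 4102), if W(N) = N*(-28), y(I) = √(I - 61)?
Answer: -50/133 + I*√95/3724 ≈ -0.37594 + 0.0026173*I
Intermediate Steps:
y(I) = √(-61 + I)
W(N) = -28*N
(W(50) + y(-34))/((-265 - 113) + 4102) = (-28*50 + √(-61 - 34))/((-265 - 113) + 4102) = (-1400 + √(-95))/(-378 + 4102) = (-1400 + I*√95)/3724 = (-1400 + I*√95)*(1/3724) = -50/133 + I*√95/3724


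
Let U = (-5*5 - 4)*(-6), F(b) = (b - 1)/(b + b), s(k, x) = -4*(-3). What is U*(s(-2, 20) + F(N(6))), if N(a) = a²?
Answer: 26071/12 ≈ 2172.6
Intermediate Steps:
s(k, x) = 12
F(b) = (-1 + b)/(2*b) (F(b) = (-1 + b)/((2*b)) = (-1 + b)*(1/(2*b)) = (-1 + b)/(2*b))
U = 174 (U = (-25 - 4)*(-6) = -29*(-6) = 174)
U*(s(-2, 20) + F(N(6))) = 174*(12 + (-1 + 6²)/(2*(6²))) = 174*(12 + (½)*(-1 + 36)/36) = 174*(12 + (½)*(1/36)*35) = 174*(12 + 35/72) = 174*(899/72) = 26071/12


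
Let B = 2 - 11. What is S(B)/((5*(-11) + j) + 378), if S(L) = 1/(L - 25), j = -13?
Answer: -1/10540 ≈ -9.4877e-5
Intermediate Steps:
B = -9
S(L) = 1/(-25 + L)
S(B)/((5*(-11) + j) + 378) = 1/((-25 - 9)*((5*(-11) - 13) + 378)) = 1/((-34)*((-55 - 13) + 378)) = -1/(34*(-68 + 378)) = -1/34/310 = -1/34*1/310 = -1/10540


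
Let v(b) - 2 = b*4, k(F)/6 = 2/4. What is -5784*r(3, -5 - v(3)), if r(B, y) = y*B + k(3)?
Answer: 312336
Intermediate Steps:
k(F) = 3 (k(F) = 6*(2/4) = 6*(2*(1/4)) = 6*(1/2) = 3)
v(b) = 2 + 4*b (v(b) = 2 + b*4 = 2 + 4*b)
r(B, y) = 3 + B*y (r(B, y) = y*B + 3 = B*y + 3 = 3 + B*y)
-5784*r(3, -5 - v(3)) = -5784*(3 + 3*(-5 - (2 + 4*3))) = -5784*(3 + 3*(-5 - (2 + 12))) = -5784*(3 + 3*(-5 - 1*14)) = -5784*(3 + 3*(-5 - 14)) = -5784*(3 + 3*(-19)) = -5784*(3 - 57) = -5784*(-54) = 312336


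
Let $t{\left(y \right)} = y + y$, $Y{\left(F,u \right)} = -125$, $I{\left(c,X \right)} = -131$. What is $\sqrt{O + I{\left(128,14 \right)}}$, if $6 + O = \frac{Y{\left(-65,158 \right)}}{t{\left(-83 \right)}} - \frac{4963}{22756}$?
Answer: $\frac{i \sqrt{121705328064985}}{944374} \approx 11.682 i$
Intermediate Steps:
$t{\left(y \right)} = 2 y$
$O = - \frac{10322167}{1888748}$ ($O = -6 - \left(- \frac{125}{166} + \frac{4963}{22756}\right) = -6 - \left(\frac{4963}{22756} + \frac{125}{-166}\right) = -6 - - \frac{1010321}{1888748} = -6 + \left(\frac{125}{166} - \frac{4963}{22756}\right) = -6 + \frac{1010321}{1888748} = - \frac{10322167}{1888748} \approx -5.4651$)
$\sqrt{O + I{\left(128,14 \right)}} = \sqrt{- \frac{10322167}{1888748} - 131} = \sqrt{- \frac{257748155}{1888748}} = \frac{i \sqrt{121705328064985}}{944374}$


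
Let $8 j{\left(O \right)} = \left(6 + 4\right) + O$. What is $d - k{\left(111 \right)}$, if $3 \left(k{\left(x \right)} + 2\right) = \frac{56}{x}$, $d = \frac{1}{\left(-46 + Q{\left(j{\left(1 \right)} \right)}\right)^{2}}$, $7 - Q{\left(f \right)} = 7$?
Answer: $\frac{1291093}{704628} \approx 1.8323$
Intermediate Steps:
$j{\left(O \right)} = \frac{5}{4} + \frac{O}{8}$ ($j{\left(O \right)} = \frac{\left(6 + 4\right) + O}{8} = \frac{10 + O}{8} = \frac{5}{4} + \frac{O}{8}$)
$Q{\left(f \right)} = 0$ ($Q{\left(f \right)} = 7 - 7 = 0$)
$d = \frac{1}{2116}$ ($d = \frac{1}{\left(-46 + 0\right)^{2}} = \frac{1}{\left(-46\right)^{2}} = \frac{1}{2116} \approx 0.00047259$)
$k{\left(x \right)} = -2 + \frac{56}{3 x}$ ($k{\left(x \right)} = -2 + \frac{56 \frac{1}{x}}{3} = -2 + \frac{56}{3 x}$)
$d - k{\left(111 \right)} = \frac{1}{2116} - \left(-2 + \frac{56}{3 \cdot 111}\right) = \frac{1}{2116} - \left(-2 + \frac{56}{3} \cdot \frac{1}{111}\right) = \frac{1}{2116} - \left(-2 + \frac{56}{333}\right) = \frac{1}{2116} - - \frac{610}{333} = \frac{1}{2116} + \frac{610}{333} = \frac{1291093}{704628}$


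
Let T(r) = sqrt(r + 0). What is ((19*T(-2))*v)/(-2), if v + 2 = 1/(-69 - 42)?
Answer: 4237*I*sqrt(2)/222 ≈ 26.991*I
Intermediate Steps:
v = -223/111 (v = -2 + 1/(-69 - 42) = -2 + 1/(-111) = -2 - 1/111 = -223/111 ≈ -2.0090)
T(r) = sqrt(r)
((19*T(-2))*v)/(-2) = ((19*sqrt(-2))*(-223/111))/(-2) = ((19*(I*sqrt(2)))*(-223/111))*(-1/2) = ((19*I*sqrt(2))*(-223/111))*(-1/2) = -4237*I*sqrt(2)/111*(-1/2) = 4237*I*sqrt(2)/222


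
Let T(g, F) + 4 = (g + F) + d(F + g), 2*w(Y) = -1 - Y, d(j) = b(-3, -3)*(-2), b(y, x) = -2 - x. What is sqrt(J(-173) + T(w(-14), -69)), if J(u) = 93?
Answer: 7*sqrt(2)/2 ≈ 4.9497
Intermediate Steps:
d(j) = -2 (d(j) = (-2 - 1*(-3))*(-2) = (-2 + 3)*(-2) = 1*(-2) = -2)
w(Y) = -1/2 - Y/2 (w(Y) = (-1 - Y)/2 = -1/2 - Y/2)
T(g, F) = -6 + F + g (T(g, F) = -4 + ((g + F) - 2) = -4 + ((F + g) - 2) = -4 + (-2 + F + g) = -6 + F + g)
sqrt(J(-173) + T(w(-14), -69)) = sqrt(93 + (-6 - 69 + (-1/2 - 1/2*(-14)))) = sqrt(93 + (-6 - 69 + (-1/2 + 7))) = sqrt(93 + (-6 - 69 + 13/2)) = sqrt(93 - 137/2) = sqrt(49/2) = 7*sqrt(2)/2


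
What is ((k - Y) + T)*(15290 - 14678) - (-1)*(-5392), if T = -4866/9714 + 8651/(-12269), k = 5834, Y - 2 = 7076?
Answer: -15244412304256/19863511 ≈ -7.6746e+5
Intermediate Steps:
Y = 7078 (Y = 2 + 7076 = 7078)
T = -23956128/19863511 (T = -4866*1/9714 + 8651*(-1/12269) = -811/1619 - 8651/12269 = -23956128/19863511 ≈ -1.2060)
((k - Y) + T)*(15290 - 14678) - (-1)*(-5392) = ((5834 - 1*7078) - 23956128/19863511)*(15290 - 14678) - (-1)*(-5392) = ((5834 - 7078) - 23956128/19863511)*612 - 1*5392 = (-1244 - 23956128/19863511)*612 - 5392 = -24734163812/19863511*612 - 5392 = -15137308252944/19863511 - 5392 = -15244412304256/19863511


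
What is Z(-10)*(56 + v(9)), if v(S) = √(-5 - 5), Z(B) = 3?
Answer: 168 + 3*I*√10 ≈ 168.0 + 9.4868*I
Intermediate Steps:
v(S) = I*√10 (v(S) = √(-10) = I*√10)
Z(-10)*(56 + v(9)) = 3*(56 + I*√10) = 168 + 3*I*√10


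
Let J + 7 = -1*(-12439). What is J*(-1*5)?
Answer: -62160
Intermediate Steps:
J = 12432 (J = -7 - 1*(-12439) = -7 + 12439 = 12432)
J*(-1*5) = 12432*(-1*5) = 12432*(-5) = -62160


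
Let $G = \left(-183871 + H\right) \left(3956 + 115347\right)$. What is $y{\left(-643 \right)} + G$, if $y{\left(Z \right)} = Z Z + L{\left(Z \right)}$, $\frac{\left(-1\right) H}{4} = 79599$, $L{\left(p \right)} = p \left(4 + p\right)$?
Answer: $-59921135575$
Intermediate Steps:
$H = -318396$ ($H = \left(-4\right) 79599 = -318396$)
$y{\left(Z \right)} = Z^{2} + Z \left(4 + Z\right)$ ($y{\left(Z \right)} = Z Z + Z \left(4 + Z\right) = Z^{2} + Z \left(4 + Z\right)$)
$G = -59921959901$ ($G = \left(-183871 - 318396\right) \left(3956 + 115347\right) = \left(-502267\right) 119303 = -59921959901$)
$y{\left(-643 \right)} + G = 2 \left(-643\right) \left(2 - 643\right) - 59921959901 = 2 \left(-643\right) \left(-641\right) - 59921959901 = 824326 - 59921959901 = -59921135575$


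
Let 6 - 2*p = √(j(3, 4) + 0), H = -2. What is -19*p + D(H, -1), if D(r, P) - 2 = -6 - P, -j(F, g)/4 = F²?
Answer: -60 + 57*I ≈ -60.0 + 57.0*I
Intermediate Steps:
j(F, g) = -4*F²
p = 3 - 3*I (p = 3 - √(-4*3² + 0)/2 = 3 - √(-4*9 + 0)/2 = 3 - √(-36 + 0)/2 = 3 - 3*I ≈ 3.0 - 3.0*I)
D(r, P) = -4 - P (D(r, P) = 2 + (-6 - P) = -4 - P)
-19*p + D(H, -1) = -19*(3 - 3*I) + (-4 - 1*(-1)) = (-57 + 57*I) + (-4 + 1) = (-57 + 57*I) - 3 = -60 + 57*I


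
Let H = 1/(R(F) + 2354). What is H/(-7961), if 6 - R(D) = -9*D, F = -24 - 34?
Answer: -1/14632318 ≈ -6.8342e-8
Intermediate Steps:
F = -58
R(D) = 6 + 9*D (R(D) = 6 - (-9)*D = 6 + 9*D)
H = 1/1838 (H = 1/((6 + 9*(-58)) + 2354) = 1/((6 - 522) + 2354) = 1/(-516 + 2354) = 1/1838 ≈ 0.00054407)
H/(-7961) = (1/1838)/(-7961) = (1/1838)*(-1/7961) = -1/14632318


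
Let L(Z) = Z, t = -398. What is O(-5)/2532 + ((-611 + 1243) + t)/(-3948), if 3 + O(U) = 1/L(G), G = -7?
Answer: -12602/208257 ≈ -0.060512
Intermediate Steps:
O(U) = -22/7 (O(U) = -3 + 1/(-7) = -3 - 1/7 = -22/7)
O(-5)/2532 + ((-611 + 1243) + t)/(-3948) = -22/7/2532 + ((-611 + 1243) - 398)/(-3948) = -22/7*1/2532 + (632 - 398)*(-1/3948) = -11/8862 + 234*(-1/3948) = -11/8862 - 39/658 = -12602/208257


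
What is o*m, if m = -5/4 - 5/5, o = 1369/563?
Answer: -12321/2252 ≈ -5.4711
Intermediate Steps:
o = 1369/563 (o = 1369*(1/563) = 1369/563 ≈ 2.4316)
m = -9/4 (m = -5*¼ - 5*⅕ = -5/4 - 1 = -9/4 ≈ -2.2500)
o*m = (1369/563)*(-9/4) = -12321/2252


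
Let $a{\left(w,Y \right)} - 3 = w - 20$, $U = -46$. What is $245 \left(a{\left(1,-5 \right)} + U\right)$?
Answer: $-15190$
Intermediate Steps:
$a{\left(w,Y \right)} = -17 + w$ ($a{\left(w,Y \right)} = 3 + \left(w - 20\right) = 3 + \left(-20 + w\right) = -17 + w$)
$245 \left(a{\left(1,-5 \right)} + U\right) = 245 \left(\left(-17 + 1\right) - 46\right) = 245 \left(-16 - 46\right) = 245 \left(-62\right) = -15190$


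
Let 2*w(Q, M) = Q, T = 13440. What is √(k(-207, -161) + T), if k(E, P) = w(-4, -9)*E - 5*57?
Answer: √13569 ≈ 116.49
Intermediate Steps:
w(Q, M) = Q/2
k(E, P) = -285 - 2*E (k(E, P) = ((½)*(-4))*E - 5*57 = -2*E - 285 = -285 - 2*E)
√(k(-207, -161) + T) = √((-285 - 2*(-207)) + 13440) = √((-285 + 414) + 13440) = √(129 + 13440) = √13569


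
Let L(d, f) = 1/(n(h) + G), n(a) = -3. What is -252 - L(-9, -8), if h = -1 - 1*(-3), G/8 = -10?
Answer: -20915/83 ≈ -251.99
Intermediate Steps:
G = -80 (G = 8*(-10) = -80)
h = 2 (h = -1 + 3 = 2)
L(d, f) = -1/83 (L(d, f) = 1/(-3 - 80) = 1/(-83) = -1/83)
-252 - L(-9, -8) = -252 - 1*(-1/83) = -252 + 1/83 = -20915/83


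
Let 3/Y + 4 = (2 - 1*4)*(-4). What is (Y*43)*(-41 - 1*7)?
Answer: -1548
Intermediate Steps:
Y = ¾ (Y = 3/(-4 + (2 - 1*4)*(-4)) = 3/(-4 + (2 - 4)*(-4)) = 3/(-4 - 2*(-4)) = 3/(-4 + 8) = 3/4 = 3*(¼) = ¾ ≈ 0.75000)
(Y*43)*(-41 - 1*7) = ((¾)*43)*(-41 - 1*7) = 129*(-41 - 7)/4 = (129/4)*(-48) = -1548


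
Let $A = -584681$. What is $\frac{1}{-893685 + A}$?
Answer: $- \frac{1}{1478366} \approx -6.7642 \cdot 10^{-7}$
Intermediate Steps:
$\frac{1}{-893685 + A} = \frac{1}{-893685 - 584681} = \frac{1}{-1478366} = - \frac{1}{1478366}$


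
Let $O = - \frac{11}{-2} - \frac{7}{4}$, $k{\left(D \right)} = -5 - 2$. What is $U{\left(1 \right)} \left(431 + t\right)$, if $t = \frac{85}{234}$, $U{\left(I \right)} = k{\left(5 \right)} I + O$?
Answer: $- \frac{100939}{72} \approx -1401.9$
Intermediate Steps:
$k{\left(D \right)} = -7$ ($k{\left(D \right)} = -5 - 2 = -7$)
$O = \frac{15}{4}$ ($O = \left(-11\right) \left(- \frac{1}{2}\right) - \frac{7}{4} = \frac{11}{2} - \frac{7}{4} = \frac{15}{4} \approx 3.75$)
$U{\left(I \right)} = \frac{15}{4} - 7 I$ ($U{\left(I \right)} = - 7 I + \frac{15}{4} = \frac{15}{4} - 7 I$)
$t = \frac{85}{234}$ ($t = 85 \cdot \frac{1}{234} = \frac{85}{234} \approx 0.36325$)
$U{\left(1 \right)} \left(431 + t\right) = \left(\frac{15}{4} - 7\right) \left(431 + \frac{85}{234}\right) = \left(\frac{15}{4} - 7\right) \frac{100939}{234} = \left(- \frac{13}{4}\right) \frac{100939}{234} = - \frac{100939}{72}$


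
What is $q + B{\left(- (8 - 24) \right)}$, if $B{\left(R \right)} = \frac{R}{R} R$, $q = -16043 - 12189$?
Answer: $-28216$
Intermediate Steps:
$q = -28232$
$B{\left(R \right)} = R$ ($B{\left(R \right)} = 1 R = R$)
$q + B{\left(- (8 - 24) \right)} = -28232 - \left(8 - 24\right) = -28232 - -16 = -28232 + 16 = -28216$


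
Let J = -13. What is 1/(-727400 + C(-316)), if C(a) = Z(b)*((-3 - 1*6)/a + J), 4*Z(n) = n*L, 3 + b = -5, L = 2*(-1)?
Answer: -79/57468699 ≈ -1.3747e-6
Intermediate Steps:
L = -2
b = -8 (b = -3 - 5 = -8)
Z(n) = -n/2 (Z(n) = (n*(-2))/4 = (-2*n)/4 = -n/2)
C(a) = -52 - 36/a (C(a) = (-1/2*(-8))*((-3 - 1*6)/a - 13) = 4*((-3 - 6)/a - 13) = 4*(-9/a - 13) = 4*(-13 - 9/a) = -52 - 36/a)
1/(-727400 + C(-316)) = 1/(-727400 + (-52 - 36/(-316))) = 1/(-727400 + (-52 - 36*(-1/316))) = 1/(-727400 + (-52 + 9/79)) = 1/(-727400 - 4099/79) = 1/(-57468699/79) = -79/57468699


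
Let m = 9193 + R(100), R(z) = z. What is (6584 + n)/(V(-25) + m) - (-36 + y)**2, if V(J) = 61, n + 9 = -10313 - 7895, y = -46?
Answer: -62907929/9354 ≈ -6725.2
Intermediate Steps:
n = -18217 (n = -9 + (-10313 - 7895) = -9 - 18208 = -18217)
m = 9293 (m = 9193 + 100 = 9293)
(6584 + n)/(V(-25) + m) - (-36 + y)**2 = (6584 - 18217)/(61 + 9293) - (-36 - 46)**2 = -11633/9354 - 1*(-82)**2 = -11633*1/9354 - 1*6724 = -11633/9354 - 6724 = -62907929/9354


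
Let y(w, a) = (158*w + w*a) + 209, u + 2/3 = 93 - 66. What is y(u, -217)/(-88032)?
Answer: 2017/132048 ≈ 0.015275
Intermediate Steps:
u = 79/3 (u = -⅔ + (93 - 66) = -⅔ + 27 = 79/3 ≈ 26.333)
y(w, a) = 209 + 158*w + a*w (y(w, a) = (158*w + a*w) + 209 = 209 + 158*w + a*w)
y(u, -217)/(-88032) = (209 + 158*(79/3) - 217*79/3)/(-88032) = (209 + 12482/3 - 17143/3)*(-1/88032) = -4034/3*(-1/88032) = 2017/132048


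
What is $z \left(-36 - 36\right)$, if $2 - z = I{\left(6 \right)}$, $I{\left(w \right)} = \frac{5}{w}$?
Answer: $-84$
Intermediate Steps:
$z = \frac{7}{6}$ ($z = 2 - \frac{5}{6} = \frac{7}{6} \approx 1.1667$)
$z \left(-36 - 36\right) = \frac{7 \left(-36 - 36\right)}{6} = \frac{7}{6} \left(-72\right) = -84$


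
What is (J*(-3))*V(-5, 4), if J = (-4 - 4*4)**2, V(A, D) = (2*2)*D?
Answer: -19200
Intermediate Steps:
V(A, D) = 4*D
J = 400 (J = (-4 - 16)**2 = (-20)**2 = 400)
(J*(-3))*V(-5, 4) = (400*(-3))*(4*4) = -1200*16 = -19200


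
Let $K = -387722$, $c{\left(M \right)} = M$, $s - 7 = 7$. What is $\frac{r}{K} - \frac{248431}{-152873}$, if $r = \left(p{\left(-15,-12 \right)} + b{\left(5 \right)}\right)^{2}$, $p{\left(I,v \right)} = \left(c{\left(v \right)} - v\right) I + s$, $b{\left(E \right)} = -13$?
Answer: $\frac{96322011309}{59272225306} \approx 1.6251$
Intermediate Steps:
$s = 14$ ($s = 7 + 7 = 14$)
$p{\left(I,v \right)} = 14$ ($p{\left(I,v \right)} = \left(v - v\right) I + 14 = 0 I + 14 = 0 + 14 = 14$)
$r = 1$ ($r = \left(14 - 13\right)^{2} = 1^{2} = 1$)
$\frac{r}{K} - \frac{248431}{-152873} = 1 \frac{1}{-387722} - \frac{248431}{-152873} = 1 \left(- \frac{1}{387722}\right) - - \frac{248431}{152873} = - \frac{1}{387722} + \frac{248431}{152873} = \frac{96322011309}{59272225306}$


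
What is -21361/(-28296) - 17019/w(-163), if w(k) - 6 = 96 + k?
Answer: 7915945/28296 ≈ 279.75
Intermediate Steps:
w(k) = 102 + k (w(k) = 6 + (96 + k) = 102 + k)
-21361/(-28296) - 17019/w(-163) = -21361/(-28296) - 17019/(102 - 163) = -21361*(-1/28296) - 17019/(-61) = 21361/28296 - 17019*(-1/61) = 21361/28296 + 279 = 7915945/28296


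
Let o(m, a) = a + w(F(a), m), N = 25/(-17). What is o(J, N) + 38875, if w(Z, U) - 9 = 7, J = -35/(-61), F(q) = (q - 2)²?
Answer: 661122/17 ≈ 38890.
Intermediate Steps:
F(q) = (-2 + q)²
J = 35/61 (J = -35*(-1/61) = 35/61 ≈ 0.57377)
N = -25/17 (N = 25*(-1/17) = -25/17 ≈ -1.4706)
w(Z, U) = 16 (w(Z, U) = 9 + 7 = 16)
o(m, a) = 16 + a (o(m, a) = a + 16 = 16 + a)
o(J, N) + 38875 = (16 - 25/17) + 38875 = 247/17 + 38875 = 661122/17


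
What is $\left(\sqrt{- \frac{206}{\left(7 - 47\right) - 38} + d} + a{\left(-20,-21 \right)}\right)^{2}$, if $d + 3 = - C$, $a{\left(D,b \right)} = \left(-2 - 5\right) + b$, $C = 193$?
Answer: $\frac{\left(1092 - i \sqrt{294099}\right)^{2}}{1521} \approx 590.64 - 778.7 i$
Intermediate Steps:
$a{\left(D,b \right)} = -7 + b$
$d = -196$ ($d = -3 - 193 = -196$)
$\left(\sqrt{- \frac{206}{\left(7 - 47\right) - 38} + d} + a{\left(-20,-21 \right)}\right)^{2} = \left(\sqrt{- \frac{206}{\left(7 - 47\right) - 38} - 196} - 28\right)^{2} = \left(\sqrt{- \frac{206}{-40 - 38} - 196} - 28\right)^{2} = \left(\sqrt{- \frac{206}{-78} - 196} - 28\right)^{2} = \left(\sqrt{\left(-206\right) \left(- \frac{1}{78}\right) - 196} - 28\right)^{2} = \left(\sqrt{\frac{103}{39} - 196} - 28\right)^{2} = \left(\sqrt{- \frac{7541}{39}} - 28\right)^{2} = \left(\frac{i \sqrt{294099}}{39} - 28\right)^{2} = \left(-28 + \frac{i \sqrt{294099}}{39}\right)^{2}$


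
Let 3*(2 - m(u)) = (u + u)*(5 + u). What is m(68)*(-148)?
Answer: 1468456/3 ≈ 4.8949e+5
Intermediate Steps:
m(u) = 2 - 2*u*(5 + u)/3 (m(u) = 2 - (u + u)*(5 + u)/3 = 2 - 2*u*(5 + u)/3)
m(68)*(-148) = (2 - 10/3*68 - ⅔*68²)*(-148) = (2 - 680/3 - ⅔*4624)*(-148) = (2 - 680/3 - 9248/3)*(-148) = -9922/3*(-148) = 1468456/3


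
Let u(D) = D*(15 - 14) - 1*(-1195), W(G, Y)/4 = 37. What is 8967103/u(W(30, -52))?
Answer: 8967103/1343 ≈ 6676.9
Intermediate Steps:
W(G, Y) = 148 (W(G, Y) = 4*37 = 148)
u(D) = 1195 + D (u(D) = D*1 + 1195 = D + 1195 = 1195 + D)
8967103/u(W(30, -52)) = 8967103/(1195 + 148) = 8967103/1343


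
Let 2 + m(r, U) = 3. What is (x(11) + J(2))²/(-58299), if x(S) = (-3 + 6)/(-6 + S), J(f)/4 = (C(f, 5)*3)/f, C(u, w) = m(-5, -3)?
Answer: -363/485825 ≈ -0.00074718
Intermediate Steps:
m(r, U) = 1 (m(r, U) = -2 + 3 = 1)
C(u, w) = 1
J(f) = 12/f (J(f) = 4*((1*3)/f) = 4*(3/f) = 12/f)
x(S) = 3/(-6 + S)
(x(11) + J(2))²/(-58299) = (3/(-6 + 11) + 12/2)²/(-58299) = (3/5 + 12*(½))²*(-1/58299) = (3*(⅕) + 6)²*(-1/58299) = (⅗ + 6)²*(-1/58299) = (33/5)²*(-1/58299) = (1089/25)*(-1/58299) = -363/485825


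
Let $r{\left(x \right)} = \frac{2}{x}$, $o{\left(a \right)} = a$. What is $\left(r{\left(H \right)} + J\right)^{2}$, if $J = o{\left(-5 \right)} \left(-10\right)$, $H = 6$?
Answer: $\frac{22801}{9} \approx 2533.4$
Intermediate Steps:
$J = 50$ ($J = \left(-5\right) \left(-10\right) = 50$)
$\left(r{\left(H \right)} + J\right)^{2} = \left(\frac{2}{6} + 50\right)^{2} = \left(2 \cdot \frac{1}{6} + 50\right)^{2} = \left(\frac{1}{3} + 50\right)^{2} = \left(\frac{151}{3}\right)^{2} = \frac{22801}{9}$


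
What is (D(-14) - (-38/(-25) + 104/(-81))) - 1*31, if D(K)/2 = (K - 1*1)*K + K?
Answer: 730547/2025 ≈ 360.76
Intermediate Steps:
D(K) = 2*K + 2*K*(-1 + K) (D(K) = 2*((K - 1*1)*K + K) = 2*((K - 1)*K + K) = 2*((-1 + K)*K + K) = 2*(K*(-1 + K) + K) = 2*(K + K*(-1 + K)) = 2*K + 2*K*(-1 + K))
(D(-14) - (-38/(-25) + 104/(-81))) - 1*31 = (2*(-14)**2 - (-38/(-25) + 104/(-81))) - 1*31 = (2*196 - (-38*(-1/25) + 104*(-1/81))) - 31 = (392 - (38/25 - 104/81)) - 31 = (392 - 1*478/2025) - 31 = (392 - 478/2025) - 31 = 793322/2025 - 31 = 730547/2025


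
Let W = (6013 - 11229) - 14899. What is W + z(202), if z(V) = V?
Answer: -19913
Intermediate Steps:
W = -20115 (W = -5216 - 14899 = -20115)
W + z(202) = -20115 + 202 = -19913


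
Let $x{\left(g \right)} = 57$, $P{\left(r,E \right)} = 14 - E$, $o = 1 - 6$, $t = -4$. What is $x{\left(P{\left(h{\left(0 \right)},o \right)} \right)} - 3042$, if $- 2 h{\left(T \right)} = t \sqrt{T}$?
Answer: $-2985$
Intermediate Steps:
$h{\left(T \right)} = 2 \sqrt{T}$ ($h{\left(T \right)} = - \frac{\left(-4\right) \sqrt{T}}{2} = 2 \sqrt{T}$)
$o = -5$
$x{\left(P{\left(h{\left(0 \right)},o \right)} \right)} - 3042 = 57 - 3042 = -2985$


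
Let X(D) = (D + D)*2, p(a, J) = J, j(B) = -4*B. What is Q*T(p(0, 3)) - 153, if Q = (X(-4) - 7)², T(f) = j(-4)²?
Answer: 135271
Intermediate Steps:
T(f) = 256 (T(f) = (-4*(-4))² = 16² = 256)
X(D) = 4*D (X(D) = (2*D)*2 = 4*D)
Q = 529 (Q = (4*(-4) - 7)² = (-16 - 7)² = (-23)² = 529)
Q*T(p(0, 3)) - 153 = 529*256 - 153 = 135424 - 153 = 135271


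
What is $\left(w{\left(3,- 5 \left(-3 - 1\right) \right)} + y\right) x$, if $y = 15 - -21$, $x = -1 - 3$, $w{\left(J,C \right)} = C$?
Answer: $-224$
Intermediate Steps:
$x = -4$
$y = 36$ ($y = 15 + 21 = 36$)
$\left(w{\left(3,- 5 \left(-3 - 1\right) \right)} + y\right) x = \left(- 5 \left(-3 - 1\right) + 36\right) \left(-4\right) = \left(\left(-5\right) \left(-4\right) + 36\right) \left(-4\right) = \left(20 + 36\right) \left(-4\right) = 56 \left(-4\right) = -224$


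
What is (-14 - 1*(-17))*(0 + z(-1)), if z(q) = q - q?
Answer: 0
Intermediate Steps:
z(q) = 0
(-14 - 1*(-17))*(0 + z(-1)) = (-14 - 1*(-17))*(0 + 0) = (-14 + 17)*0 = 3*0 = 0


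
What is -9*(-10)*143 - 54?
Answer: 12816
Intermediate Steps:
-9*(-10)*143 - 54 = 90*143 - 54 = 12870 - 54 = 12816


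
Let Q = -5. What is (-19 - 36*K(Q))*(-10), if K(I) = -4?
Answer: -1250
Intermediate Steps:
(-19 - 36*K(Q))*(-10) = (-19 - 36*(-4))*(-10) = (-19 + 144)*(-10) = 125*(-10) = -1250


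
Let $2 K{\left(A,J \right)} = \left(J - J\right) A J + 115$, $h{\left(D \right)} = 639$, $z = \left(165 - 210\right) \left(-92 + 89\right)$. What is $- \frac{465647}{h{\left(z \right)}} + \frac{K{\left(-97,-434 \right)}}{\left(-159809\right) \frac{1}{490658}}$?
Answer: $- \frac{92442582988}{102117951} \approx -905.25$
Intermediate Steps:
$z = 135$ ($z = \left(-45\right) \left(-3\right) = 135$)
$K{\left(A,J \right)} = \frac{115}{2}$ ($K{\left(A,J \right)} = \frac{\left(J - J\right) A J + 115}{2} = \frac{0 A J + 115}{2} = \frac{0 J + 115}{2} = \frac{0 + 115}{2} = \frac{1}{2} \cdot 115 = \frac{115}{2}$)
$- \frac{465647}{h{\left(z \right)}} + \frac{K{\left(-97,-434 \right)}}{\left(-159809\right) \frac{1}{490658}} = - \frac{465647}{639} + \frac{115}{2 \left(- \frac{159809}{490658}\right)} = - \frac{465647}{639} + \frac{115}{2} \left(- \frac{490658}{159809}\right) = - \frac{465647}{639} - \frac{28212835}{159809} = - \frac{92442582988}{102117951}$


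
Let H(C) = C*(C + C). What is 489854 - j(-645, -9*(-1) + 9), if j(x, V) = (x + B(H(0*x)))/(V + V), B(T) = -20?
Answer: 17635409/36 ≈ 4.8987e+5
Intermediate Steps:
H(C) = 2*C**2 (H(C) = C*(2*C) = 2*C**2)
j(x, V) = (-20 + x)/(2*V) (j(x, V) = (x - 20)/(V + V) = (-20 + x)/((2*V)) = (-20 + x)*(1/(2*V)) = (-20 + x)/(2*V))
489854 - j(-645, -9*(-1) + 9) = 489854 - (-20 - 645)/(2*(-9*(-1) + 9)) = 489854 - (-665)/(2*(9 + 9)) = 489854 - (-665)/(2*18) = 489854 - 1*(-665/36) = 489854 + 665/36 = 17635409/36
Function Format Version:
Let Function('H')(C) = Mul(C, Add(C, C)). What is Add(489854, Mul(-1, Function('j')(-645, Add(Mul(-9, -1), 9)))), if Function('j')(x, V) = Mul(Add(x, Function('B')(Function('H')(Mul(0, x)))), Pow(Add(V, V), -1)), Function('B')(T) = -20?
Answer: Rational(17635409, 36) ≈ 4.8987e+5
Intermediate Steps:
Function('H')(C) = Mul(2, Pow(C, 2)) (Function('H')(C) = Mul(C, Mul(2, C)) = Mul(2, Pow(C, 2)))
Function('j')(x, V) = Mul(Rational(1, 2), Pow(V, -1), Add(-20, x)) (Function('j')(x, V) = Mul(Add(x, -20), Pow(Add(V, V), -1)) = Mul(Add(-20, x), Pow(Mul(2, V), -1)) = Mul(Add(-20, x), Mul(Rational(1, 2), Pow(V, -1))) = Mul(Rational(1, 2), Pow(V, -1), Add(-20, x)))
Add(489854, Mul(-1, Function('j')(-645, Add(Mul(-9, -1), 9)))) = Add(489854, Mul(-1, Mul(Rational(1, 2), Pow(Add(Mul(-9, -1), 9), -1), Add(-20, -645)))) = Add(489854, Mul(-1, Mul(Rational(1, 2), Pow(Add(9, 9), -1), -665))) = Add(489854, Mul(-1, Mul(Rational(1, 2), Pow(18, -1), -665))) = Add(489854, Mul(-1, Mul(Rational(1, 2), Rational(1, 18), -665))) = Add(489854, Mul(-1, Rational(-665, 36))) = Add(489854, Rational(665, 36)) = Rational(17635409, 36)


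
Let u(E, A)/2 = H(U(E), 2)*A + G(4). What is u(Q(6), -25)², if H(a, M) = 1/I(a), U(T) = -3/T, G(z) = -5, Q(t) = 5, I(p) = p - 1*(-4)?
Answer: 176400/289 ≈ 610.38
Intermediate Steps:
I(p) = 4 + p (I(p) = p + 4 = 4 + p)
H(a, M) = 1/(4 + a)
u(E, A) = -10 + 2*A/(4 - 3/E) (u(E, A) = 2*(A/(4 - 3/E) - 5) = 2*(-5 + A/(4 - 3/E)) = -10 + 2*A/(4 - 3/E))
u(Q(6), -25)² = (2*(15 - 20*5 - 25*5)/(-3 + 4*5))² = (2*(15 - 100 - 125)/(-3 + 20))² = (2*(-210)/17)² = (2*(1/17)*(-210))² = (-420/17)² = 176400/289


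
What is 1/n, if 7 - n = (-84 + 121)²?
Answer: -1/1362 ≈ -0.00073421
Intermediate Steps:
n = -1362 (n = 7 - (-84 + 121)² = 7 - 1*37² = 7 - 1*1369 = 7 - 1369 = -1362)
1/n = 1/(-1362) = -1/1362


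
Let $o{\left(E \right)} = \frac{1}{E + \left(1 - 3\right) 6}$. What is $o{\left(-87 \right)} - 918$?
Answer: $- \frac{90883}{99} \approx -918.01$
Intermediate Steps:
$o{\left(E \right)} = \frac{1}{-12 + E}$ ($o{\left(E \right)} = \frac{1}{E - 12} = \frac{1}{-12 + E}$)
$o{\left(-87 \right)} - 918 = \frac{1}{-12 - 87} - 918 = \frac{1}{-99} - 918 = - \frac{1}{99} - 918 = - \frac{90883}{99}$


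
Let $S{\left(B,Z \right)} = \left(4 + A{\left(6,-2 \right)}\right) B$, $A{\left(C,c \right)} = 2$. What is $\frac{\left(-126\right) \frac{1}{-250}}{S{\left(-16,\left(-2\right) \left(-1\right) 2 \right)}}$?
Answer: $- \frac{21}{4000} \approx -0.00525$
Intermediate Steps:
$S{\left(B,Z \right)} = 6 B$ ($S{\left(B,Z \right)} = \left(4 + 2\right) B = 6 B$)
$\frac{\left(-126\right) \frac{1}{-250}}{S{\left(-16,\left(-2\right) \left(-1\right) 2 \right)}} = \frac{\left(-126\right) \frac{1}{-250}}{6 \left(-16\right)} = \frac{\left(-126\right) \left(- \frac{1}{250}\right)}{-96} = \frac{63}{125} \left(- \frac{1}{96}\right) = - \frac{21}{4000}$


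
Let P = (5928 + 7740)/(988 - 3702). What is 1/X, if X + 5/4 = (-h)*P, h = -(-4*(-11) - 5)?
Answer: -5428/1072889 ≈ -0.0050592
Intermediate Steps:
P = -6834/1357 (P = 13668/(-2714) = 13668*(-1/2714) = -6834/1357 ≈ -5.0361)
h = -39 (h = -(44 - 5) = -1*39 = -39)
X = -1072889/5428 (X = -5/4 - 1*(-39)*(-6834/1357) = -5/4 + 39*(-6834/1357) = -5/4 - 266526/1357 = -1072889/5428 ≈ -197.66)
1/X = 1/(-1072889/5428) = -5428/1072889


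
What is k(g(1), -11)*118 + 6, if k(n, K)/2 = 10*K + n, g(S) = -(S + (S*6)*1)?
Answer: -27606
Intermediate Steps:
g(S) = -7*S (g(S) = -(S + (6*S)*1) = -(S + 6*S) = -7*S)
k(n, K) = 2*n + 20*K (k(n, K) = 2*(10*K + n) = 2*(n + 10*K) = 2*n + 20*K)
k(g(1), -11)*118 + 6 = (2*(-7*1) + 20*(-11))*118 + 6 = (2*(-7) - 220)*118 + 6 = (-14 - 220)*118 + 6 = -234*118 + 6 = -27612 + 6 = -27606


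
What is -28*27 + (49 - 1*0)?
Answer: -707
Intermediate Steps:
-28*27 + (49 - 1*0) = -756 + (49 + 0) = -756 + 49 = -707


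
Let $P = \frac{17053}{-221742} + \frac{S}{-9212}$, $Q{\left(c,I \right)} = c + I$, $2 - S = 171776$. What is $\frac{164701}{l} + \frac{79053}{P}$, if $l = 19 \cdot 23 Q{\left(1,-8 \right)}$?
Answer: $\frac{60965190518450392}{14504408360281} \approx 4203.2$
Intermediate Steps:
$S = -171774$ ($S = 2 - 171776 = -171774$)
$Q{\left(c,I \right)} = I + c$
$P = \frac{4741552259}{255335913}$ ($P = \frac{17053}{-221742} - \frac{171774}{-9212} = 17053 \left(- \frac{1}{221742}\right) - - \frac{85887}{4606} = - \frac{17053}{221742} + \frac{85887}{4606} = \frac{4741552259}{255335913} \approx 18.57$)
$l = -3059$ ($l = 19 \cdot 23 \left(-8 + 1\right) = 437 \left(-7\right) = -3059$)
$\frac{164701}{l} + \frac{79053}{P} = \frac{164701}{-3059} + \frac{79053}{\frac{4741552259}{255335913}} = 164701 \left(- \frac{1}{3059}\right) + 79053 \cdot \frac{255335913}{4741552259} = - \frac{164701}{3059} + \frac{20185069930389}{4741552259} = \frac{60965190518450392}{14504408360281}$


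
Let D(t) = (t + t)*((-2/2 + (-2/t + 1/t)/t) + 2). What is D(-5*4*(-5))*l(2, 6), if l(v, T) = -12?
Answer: -59994/25 ≈ -2399.8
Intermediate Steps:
D(t) = 2*t*(1 - 1/t²) (D(t) = (2*t)*((-2*½ + (-2/t + 1/t)/t) + 2) = (2*t)*((-1 + (-1/t)/t) + 2) = (2*t)*((-1 - 1/t²) + 2) = (2*t)*(1 - 1/t²) = 2*t*(1 - 1/t²))
D(-5*4*(-5))*l(2, 6) = (-2/(-5*4*(-5)) + 2*(-5*4*(-5)))*(-12) = (-2/((-20*(-5))) + 2*(-20*(-5)))*(-12) = (-2/100 + 2*100)*(-12) = (-2*1/100 + 200)*(-12) = (-1/50 + 200)*(-12) = (9999/50)*(-12) = -59994/25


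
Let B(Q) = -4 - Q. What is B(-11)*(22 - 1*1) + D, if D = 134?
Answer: 281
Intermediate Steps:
B(-11)*(22 - 1*1) + D = (-4 - 1*(-11))*(22 - 1*1) + 134 = (-4 + 11)*(22 - 1) + 134 = 7*21 + 134 = 147 + 134 = 281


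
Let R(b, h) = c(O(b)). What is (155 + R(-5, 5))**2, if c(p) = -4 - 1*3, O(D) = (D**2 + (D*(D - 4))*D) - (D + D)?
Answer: 21904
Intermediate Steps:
O(D) = D**2 - 2*D + D**2*(-4 + D) (O(D) = (D**2 + (D*(-4 + D))*D) - 2*D = (D**2 + D**2*(-4 + D)) - 2*D = D**2 - 2*D + D**2*(-4 + D))
c(p) = -7 (c(p) = -4 - 3 = -7)
R(b, h) = -7
(155 + R(-5, 5))**2 = (155 - 7)**2 = 148**2 = 21904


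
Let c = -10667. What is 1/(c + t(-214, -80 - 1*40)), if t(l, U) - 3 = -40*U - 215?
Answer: -1/6079 ≈ -0.00016450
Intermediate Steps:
t(l, U) = -212 - 40*U (t(l, U) = 3 + (-40*U - 215) = 3 + (-215 - 40*U) = -212 - 40*U)
1/(c + t(-214, -80 - 1*40)) = 1/(-10667 + (-212 - 40*(-80 - 1*40))) = 1/(-10667 + (-212 - 40*(-80 - 40))) = 1/(-10667 + (-212 - 40*(-120))) = 1/(-10667 + (-212 + 4800)) = 1/(-10667 + 4588) = 1/(-6079) = -1/6079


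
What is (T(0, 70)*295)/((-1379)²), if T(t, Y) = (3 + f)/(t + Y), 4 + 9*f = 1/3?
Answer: 295/51344307 ≈ 5.7455e-6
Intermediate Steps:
f = -11/27 (f = -4/9 + (⅑)/3 = -4/9 + (⅑)*(⅓) = -4/9 + 1/27 = -11/27 ≈ -0.40741)
T(t, Y) = 70/(27*(Y + t)) (T(t, Y) = (3 - 11/27)/(t + Y) = 70/(27*(Y + t)))
(T(0, 70)*295)/((-1379)²) = ((70/(27*(70 + 0)))*295)/((-1379)²) = (((70/27)/70)*295)/1901641 = (((70/27)*(1/70))*295)*(1/1901641) = ((1/27)*295)*(1/1901641) = (295/27)*(1/1901641) = 295/51344307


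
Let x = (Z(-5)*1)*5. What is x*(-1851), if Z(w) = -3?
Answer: 27765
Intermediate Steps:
x = -15 (x = -3*1*5 = -3*5 = -15)
x*(-1851) = -15*(-1851) = 27765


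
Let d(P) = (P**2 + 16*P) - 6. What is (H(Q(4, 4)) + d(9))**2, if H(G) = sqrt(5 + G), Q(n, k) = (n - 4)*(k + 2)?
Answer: (219 + sqrt(5))**2 ≈ 48945.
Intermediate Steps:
Q(n, k) = (-4 + n)*(2 + k)
d(P) = -6 + P**2 + 16*P
(H(Q(4, 4)) + d(9))**2 = (sqrt(5 + (-8 - 4*4 + 2*4 + 4*4)) + (-6 + 9**2 + 16*9))**2 = (sqrt(5 + (-8 - 16 + 8 + 16)) + (-6 + 81 + 144))**2 = (sqrt(5 + 0) + 219)**2 = (sqrt(5) + 219)**2 = (219 + sqrt(5))**2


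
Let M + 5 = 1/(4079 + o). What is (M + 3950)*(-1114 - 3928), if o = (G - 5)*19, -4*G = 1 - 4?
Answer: -318111825338/15993 ≈ -1.9891e+7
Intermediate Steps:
G = 3/4 (G = -(1 - 4)/4 = -1/4*(-3) = 3/4 ≈ 0.75000)
o = -323/4 (o = (3/4 - 5)*19 = -17/4*19 = -323/4 ≈ -80.750)
M = -79961/15993 (M = -5 + 1/(4079 - 323/4) = -5 + 1/(15993/4) = -5 + 4/15993 = -79961/15993 ≈ -4.9997)
(M + 3950)*(-1114 - 3928) = (-79961/15993 + 3950)*(-1114 - 3928) = (63092389/15993)*(-5042) = -318111825338/15993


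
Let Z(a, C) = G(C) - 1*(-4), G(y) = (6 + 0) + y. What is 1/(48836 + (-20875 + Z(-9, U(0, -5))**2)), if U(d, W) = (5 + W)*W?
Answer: 1/28061 ≈ 3.5637e-5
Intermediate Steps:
G(y) = 6 + y
U(d, W) = W*(5 + W)
Z(a, C) = 10 + C (Z(a, C) = (6 + C) - 1*(-4) = (6 + C) + 4 = 10 + C)
1/(48836 + (-20875 + Z(-9, U(0, -5))**2)) = 1/(48836 + (-20875 + (10 - 5*(5 - 5))**2)) = 1/(48836 + (-20875 + (10 - 5*0)**2)) = 1/(48836 + (-20875 + (10 + 0)**2)) = 1/(48836 + (-20875 + 10**2)) = 1/(48836 + (-20875 + 100)) = 1/(48836 - 20775) = 1/28061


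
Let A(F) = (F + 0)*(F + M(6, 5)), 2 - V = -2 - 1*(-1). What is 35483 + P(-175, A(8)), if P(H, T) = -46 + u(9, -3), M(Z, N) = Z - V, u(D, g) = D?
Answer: 35446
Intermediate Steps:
V = 3 (V = 2 - (-2 - 1*(-1)) = 2 - (-2 + 1) = 2 - 1*(-1) = 2 + 1 = 3)
M(Z, N) = -3 + Z (M(Z, N) = Z - 1*3 = Z - 3 = -3 + Z)
A(F) = F*(3 + F) (A(F) = (F + 0)*(F + (-3 + 6)) = F*(F + 3) = F*(3 + F))
P(H, T) = -37 (P(H, T) = -46 + 9 = -37)
35483 + P(-175, A(8)) = 35483 - 37 = 35446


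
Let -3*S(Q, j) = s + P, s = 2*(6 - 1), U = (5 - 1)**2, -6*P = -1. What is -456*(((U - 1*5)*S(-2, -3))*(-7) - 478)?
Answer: 296932/3 ≈ 98977.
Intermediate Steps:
P = 1/6 (P = -1/6*(-1) = 1/6 ≈ 0.16667)
U = 16 (U = 4**2 = 16)
s = 10 (s = 2*5 = 10)
S(Q, j) = -61/18 (S(Q, j) = -(10 + 1/6)/3 = -1/3*61/6 = -61/18)
-456*(((U - 1*5)*S(-2, -3))*(-7) - 478) = -456*(((16 - 1*5)*(-61/18))*(-7) - 478) = -456*(((16 - 5)*(-61/18))*(-7) - 478) = -456*((11*(-61/18))*(-7) - 478) = -456*(-671/18*(-7) - 478) = -456*(4697/18 - 478) = -456*(-3907/18) = 296932/3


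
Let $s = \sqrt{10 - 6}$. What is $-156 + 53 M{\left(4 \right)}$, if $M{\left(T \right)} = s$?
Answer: $-50$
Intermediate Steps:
$s = 2$ ($s = \sqrt{4} = 2$)
$M{\left(T \right)} = 2$
$-156 + 53 M{\left(4 \right)} = -156 + 53 \cdot 2 = -156 + 106 = -50$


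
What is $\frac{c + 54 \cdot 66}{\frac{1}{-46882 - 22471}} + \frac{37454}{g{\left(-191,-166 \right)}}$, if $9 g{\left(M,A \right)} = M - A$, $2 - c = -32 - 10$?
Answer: $- \frac{6255977686}{25} \approx -2.5024 \cdot 10^{8}$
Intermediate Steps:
$c = 44$ ($c = 2 - \left(-32 - 10\right) = 2 - -42 = 2 + 42 = 44$)
$g{\left(M,A \right)} = - \frac{A}{9} + \frac{M}{9}$ ($g{\left(M,A \right)} = \frac{M - A}{9} = - \frac{A}{9} + \frac{M}{9}$)
$\frac{c + 54 \cdot 66}{\frac{1}{-46882 - 22471}} + \frac{37454}{g{\left(-191,-166 \right)}} = \frac{44 + 54 \cdot 66}{\frac{1}{-46882 - 22471}} + \frac{37454}{\left(- \frac{1}{9}\right) \left(-166\right) + \frac{1}{9} \left(-191\right)} = \frac{44 + 3564}{\frac{1}{-69353}} + \frac{37454}{\frac{166}{9} - \frac{191}{9}} = \frac{3608}{- \frac{1}{69353}} + \frac{37454}{- \frac{25}{9}} = 3608 \left(-69353\right) + 37454 \left(- \frac{9}{25}\right) = -250225624 - \frac{337086}{25} = - \frac{6255977686}{25}$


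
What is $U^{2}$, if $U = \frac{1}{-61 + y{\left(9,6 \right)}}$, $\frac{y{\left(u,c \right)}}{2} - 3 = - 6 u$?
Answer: $\frac{1}{26569} \approx 3.7638 \cdot 10^{-5}$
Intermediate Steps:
$y{\left(u,c \right)} = 6 - 12 u$ ($y{\left(u,c \right)} = 6 + 2 \left(- 6 u\right) = 6 - 12 u$)
$U = - \frac{1}{163}$ ($U = \frac{1}{-61 + \left(6 - 108\right)} = \frac{1}{-61 - 102} = \frac{1}{-163} = - \frac{1}{163} \approx -0.006135$)
$U^{2} = \left(- \frac{1}{163}\right)^{2} = \frac{1}{26569}$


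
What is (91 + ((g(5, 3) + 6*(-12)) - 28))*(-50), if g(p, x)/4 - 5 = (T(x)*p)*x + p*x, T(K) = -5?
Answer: 11450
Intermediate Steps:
g(p, x) = 20 - 16*p*x (g(p, x) = 20 + 4*((-5*p)*x + p*x) = 20 + 4*(-5*p*x + p*x) = 20 + 4*(-4*p*x) = 20 - 16*p*x)
(91 + ((g(5, 3) + 6*(-12)) - 28))*(-50) = (91 + (((20 - 16*5*3) + 6*(-12)) - 28))*(-50) = (91 + (((20 - 240) - 72) - 28))*(-50) = (91 + ((-220 - 72) - 28))*(-50) = (91 + (-292 - 28))*(-50) = (91 - 320)*(-50) = -229*(-50) = 11450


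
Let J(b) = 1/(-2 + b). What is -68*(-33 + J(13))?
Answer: 24616/11 ≈ 2237.8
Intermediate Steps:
-68*(-33 + J(13)) = -68*(-33 + 1/(-2 + 13)) = -68*(-33 + 1/11) = -68*(-362/11) = 24616/11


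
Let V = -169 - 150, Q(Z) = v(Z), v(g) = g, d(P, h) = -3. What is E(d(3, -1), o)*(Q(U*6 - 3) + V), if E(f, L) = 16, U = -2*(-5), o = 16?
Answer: -4192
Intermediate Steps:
U = 10
Q(Z) = Z
V = -319
E(d(3, -1), o)*(Q(U*6 - 3) + V) = 16*((10*6 - 3) - 319) = 16*((60 - 3) - 319) = 16*(57 - 319) = 16*(-262) = -4192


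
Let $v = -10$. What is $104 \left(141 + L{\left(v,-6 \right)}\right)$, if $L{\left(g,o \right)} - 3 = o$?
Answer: $14352$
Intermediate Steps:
$L{\left(g,o \right)} = 3 + o$
$104 \left(141 + L{\left(v,-6 \right)}\right) = 104 \left(141 + \left(3 - 6\right)\right) = 104 \left(141 - 3\right) = 104 \cdot 138 = 14352$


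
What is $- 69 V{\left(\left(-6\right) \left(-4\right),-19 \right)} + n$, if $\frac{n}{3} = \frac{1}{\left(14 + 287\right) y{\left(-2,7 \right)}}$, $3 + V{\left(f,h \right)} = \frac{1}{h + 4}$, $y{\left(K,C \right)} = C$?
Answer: $\frac{2229221}{10535} \approx 211.6$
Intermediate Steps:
$V{\left(f,h \right)} = -3 + \frac{1}{4 + h}$ ($V{\left(f,h \right)} = -3 + \frac{1}{h + 4} = -3 + \frac{1}{4 + h}$)
$n = \frac{3}{2107}$ ($n = 3 \frac{1}{\left(14 + 287\right) 7} = 3 \cdot \frac{1}{301} \cdot \frac{1}{7} = 3 \cdot \frac{1}{2107} = \frac{3}{2107} \approx 0.0014238$)
$- 69 V{\left(\left(-6\right) \left(-4\right),-19 \right)} + n = - 69 \frac{-11 - -57}{4 - 19} + \frac{3}{2107} = - 69 \frac{-11 + 57}{-15} + \frac{3}{2107} = - 69 \left(\left(- \frac{1}{15}\right) 46\right) + \frac{3}{2107} = \left(-69\right) \left(- \frac{46}{15}\right) + \frac{3}{2107} = \frac{1058}{5} + \frac{3}{2107} = \frac{2229221}{10535}$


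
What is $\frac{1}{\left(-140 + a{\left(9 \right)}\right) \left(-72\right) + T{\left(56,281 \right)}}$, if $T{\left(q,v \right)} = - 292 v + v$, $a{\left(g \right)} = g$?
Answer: $- \frac{1}{72339} \approx -1.3824 \cdot 10^{-5}$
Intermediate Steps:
$T{\left(q,v \right)} = - 291 v$
$\frac{1}{\left(-140 + a{\left(9 \right)}\right) \left(-72\right) + T{\left(56,281 \right)}} = \frac{1}{\left(-140 + 9\right) \left(-72\right) - 81771} = \frac{1}{\left(-131\right) \left(-72\right) - 81771} = \frac{1}{9432 - 81771} = \frac{1}{-72339} = - \frac{1}{72339}$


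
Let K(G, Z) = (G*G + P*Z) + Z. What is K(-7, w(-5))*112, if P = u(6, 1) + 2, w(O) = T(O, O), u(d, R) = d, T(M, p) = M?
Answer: 448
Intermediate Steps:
w(O) = O
P = 8 (P = 6 + 2 = 8)
K(G, Z) = G**2 + 9*Z (K(G, Z) = (G*G + 8*Z) + Z = (G**2 + 8*Z) + Z = G**2 + 9*Z)
K(-7, w(-5))*112 = ((-7)**2 + 9*(-5))*112 = (49 - 45)*112 = 4*112 = 448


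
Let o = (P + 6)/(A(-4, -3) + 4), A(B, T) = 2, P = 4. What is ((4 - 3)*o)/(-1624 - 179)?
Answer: -5/5409 ≈ -0.00092439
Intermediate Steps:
o = 5/3 (o = (4 + 6)/(2 + 4) = 10/6 = 10*(⅙) = 5/3 ≈ 1.6667)
((4 - 3)*o)/(-1624 - 179) = ((4 - 3)*(5/3))/(-1624 - 179) = (1*(5/3))/(-1803) = (5/3)*(-1/1803) = -5/5409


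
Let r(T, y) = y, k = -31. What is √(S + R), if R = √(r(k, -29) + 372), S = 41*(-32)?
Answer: √(-1312 + 7*√7) ≈ 35.965*I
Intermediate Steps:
S = -1312
R = 7*√7 (R = √(-29 + 372) = √343 = 7*√7 ≈ 18.520)
√(S + R) = √(-1312 + 7*√7)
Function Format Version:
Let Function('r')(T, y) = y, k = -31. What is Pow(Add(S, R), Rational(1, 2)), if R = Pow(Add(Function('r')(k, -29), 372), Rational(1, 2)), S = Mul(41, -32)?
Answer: Pow(Add(-1312, Mul(7, Pow(7, Rational(1, 2)))), Rational(1, 2)) ≈ Mul(35.965, I)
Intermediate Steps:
S = -1312
R = Mul(7, Pow(7, Rational(1, 2))) (R = Pow(Add(-29, 372), Rational(1, 2)) = Pow(343, Rational(1, 2)) = Mul(7, Pow(7, Rational(1, 2))) ≈ 18.520)
Pow(Add(S, R), Rational(1, 2)) = Pow(Add(-1312, Mul(7, Pow(7, Rational(1, 2)))), Rational(1, 2))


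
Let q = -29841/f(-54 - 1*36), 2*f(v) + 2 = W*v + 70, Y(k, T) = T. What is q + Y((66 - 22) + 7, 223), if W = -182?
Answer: 1804111/8224 ≈ 219.37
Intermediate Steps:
f(v) = 34 - 91*v (f(v) = -1 + (-182*v + 70)/2 = -1 + (70 - 182*v)/2 = -1 + (35 - 91*v) = 34 - 91*v)
q = -29841/8224 (q = -29841/(34 - 91*(-54 - 1*36)) = -29841/(34 - 91*(-54 - 36)) = -29841/(34 - 91*(-90)) = -29841/(34 + 8190) = -29841/8224 ≈ -3.6285)
q + Y((66 - 22) + 7, 223) = -29841/8224 + 223 = 1804111/8224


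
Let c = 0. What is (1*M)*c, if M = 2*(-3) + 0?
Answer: 0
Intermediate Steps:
M = -6 (M = -6 + 0 = -6)
(1*M)*c = (1*(-6))*0 = -6*0 = 0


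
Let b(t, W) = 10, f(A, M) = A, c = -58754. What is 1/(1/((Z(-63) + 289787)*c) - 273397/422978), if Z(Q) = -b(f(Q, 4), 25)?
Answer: -1800359102915281/1163684110531651 ≈ -1.5471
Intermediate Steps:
Z(Q) = -10 (Z(Q) = -1*10 = -10)
1/(1/((Z(-63) + 289787)*c) - 273397/422978) = 1/(1/((-10 + 289787)*(-58754)) - 273397/422978) = 1/(-1/58754/289777 - 273397*1/422978) = 1/((1/289777)*(-1/58754) - 273397/422978) = 1/(-1/17025557858 - 273397/422978) = 1/(-1163684110531651/1800359102915281) = -1800359102915281/1163684110531651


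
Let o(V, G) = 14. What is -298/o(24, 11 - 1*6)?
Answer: -149/7 ≈ -21.286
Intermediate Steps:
-298/o(24, 11 - 1*6) = -298/14 = -298*1/14 = -149/7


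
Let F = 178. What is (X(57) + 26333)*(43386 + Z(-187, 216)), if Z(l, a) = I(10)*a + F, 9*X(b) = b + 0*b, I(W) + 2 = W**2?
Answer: 5114993176/3 ≈ 1.7050e+9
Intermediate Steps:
I(W) = -2 + W**2
X(b) = b/9 (X(b) = (b + 0*b)/9 = (b + 0)/9 = b/9)
Z(l, a) = 178 + 98*a (Z(l, a) = (-2 + 10**2)*a + 178 = (-2 + 100)*a + 178 = 98*a + 178 = 178 + 98*a)
(X(57) + 26333)*(43386 + Z(-187, 216)) = ((1/9)*57 + 26333)*(43386 + (178 + 98*216)) = (19/3 + 26333)*(43386 + (178 + 21168)) = 79018*(43386 + 21346)/3 = (79018/3)*64732 = 5114993176/3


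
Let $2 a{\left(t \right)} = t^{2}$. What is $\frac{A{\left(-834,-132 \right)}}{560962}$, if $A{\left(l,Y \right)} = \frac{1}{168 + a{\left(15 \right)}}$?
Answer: $\frac{1}{157349841} \approx 6.3553 \cdot 10^{-9}$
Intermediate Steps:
$a{\left(t \right)} = \frac{t^{2}}{2}$
$A{\left(l,Y \right)} = \frac{2}{561}$ ($A{\left(l,Y \right)} = \frac{1}{168 + \frac{15^{2}}{2}} = \frac{1}{168 + \frac{1}{2} \cdot 225} = \frac{1}{168 + \frac{225}{2}} = \frac{1}{\frac{561}{2}} = \frac{2}{561}$)
$\frac{A{\left(-834,-132 \right)}}{560962} = \frac{2}{561 \cdot 560962} = \frac{2}{561} \cdot \frac{1}{560962} = \frac{1}{157349841}$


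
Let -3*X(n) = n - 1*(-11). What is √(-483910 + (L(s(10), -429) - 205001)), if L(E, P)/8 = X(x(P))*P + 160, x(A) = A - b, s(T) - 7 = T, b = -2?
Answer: I*√1163535 ≈ 1078.7*I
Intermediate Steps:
s(T) = 7 + T
x(A) = 2 + A (x(A) = A - 1*(-2) = A + 2 = 2 + A)
X(n) = -11/3 - n/3 (X(n) = -(n - 1*(-11))/3 = -(n + 11)/3 = -(11 + n)/3 = -11/3 - n/3)
L(E, P) = 1280 + 8*P*(-13/3 - P/3) (L(E, P) = 8*((-11/3 - (2 + P)/3)*P + 160) = 8*((-11/3 + (-⅔ - P/3))*P + 160) = 8*((-13/3 - P/3)*P + 160) = 8*(P*(-13/3 - P/3) + 160) = 8*(160 + P*(-13/3 - P/3)) = 1280 + 8*P*(-13/3 - P/3))
√(-483910 + (L(s(10), -429) - 205001)) = √(-483910 + ((1280 - 8/3*(-429)*(13 - 429)) - 205001)) = √(-483910 + ((1280 - 8/3*(-429)*(-416)) - 205001)) = √(-483910 + ((1280 - 475904) - 205001)) = √(-483910 + (-474624 - 205001)) = √(-483910 - 679625) = √(-1163535) = I*√1163535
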